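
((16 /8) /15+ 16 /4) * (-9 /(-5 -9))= 93 /35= 2.66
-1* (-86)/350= 43/175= 0.25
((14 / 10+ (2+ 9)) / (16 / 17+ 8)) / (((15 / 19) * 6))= 0.29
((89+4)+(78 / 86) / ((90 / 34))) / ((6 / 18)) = 60206 / 215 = 280.03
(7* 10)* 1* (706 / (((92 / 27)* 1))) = 14503.70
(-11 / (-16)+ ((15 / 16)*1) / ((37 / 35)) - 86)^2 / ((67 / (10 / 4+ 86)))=27634129425 / 2935136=9414.94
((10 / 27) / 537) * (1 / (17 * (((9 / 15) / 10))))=500 / 739449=0.00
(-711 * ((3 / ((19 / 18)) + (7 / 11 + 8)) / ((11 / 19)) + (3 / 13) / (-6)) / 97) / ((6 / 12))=-290.09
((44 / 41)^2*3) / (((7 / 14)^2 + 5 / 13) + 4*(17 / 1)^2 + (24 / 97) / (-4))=29295552 / 9806538793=0.00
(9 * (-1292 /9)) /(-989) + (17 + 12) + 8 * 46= 393925 /989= 398.31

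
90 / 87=30 / 29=1.03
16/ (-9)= -16/ 9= -1.78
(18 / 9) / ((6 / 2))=2 / 3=0.67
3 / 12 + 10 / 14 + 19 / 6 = 347 / 84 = 4.13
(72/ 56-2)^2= 0.51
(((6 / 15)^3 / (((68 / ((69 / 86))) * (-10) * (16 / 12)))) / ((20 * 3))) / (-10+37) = -23 / 657900000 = -0.00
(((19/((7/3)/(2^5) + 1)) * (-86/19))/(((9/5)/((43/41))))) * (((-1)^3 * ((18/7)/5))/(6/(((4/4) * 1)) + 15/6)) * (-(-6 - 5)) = 15620352/502537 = 31.08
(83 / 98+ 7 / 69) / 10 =6413 / 67620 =0.09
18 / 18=1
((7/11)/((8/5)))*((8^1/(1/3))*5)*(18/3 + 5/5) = 3675/11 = 334.09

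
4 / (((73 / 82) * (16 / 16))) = 328 / 73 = 4.49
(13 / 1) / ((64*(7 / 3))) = 39 / 448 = 0.09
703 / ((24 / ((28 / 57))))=259 / 18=14.39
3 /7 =0.43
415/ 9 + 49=856/ 9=95.11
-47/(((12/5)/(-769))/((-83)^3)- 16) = 103330487705/35176336228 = 2.94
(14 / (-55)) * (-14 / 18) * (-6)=-196 / 165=-1.19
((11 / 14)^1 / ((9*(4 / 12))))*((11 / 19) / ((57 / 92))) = 5566 / 22743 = 0.24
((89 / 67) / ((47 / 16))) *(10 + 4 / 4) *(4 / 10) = 31328 / 15745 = 1.99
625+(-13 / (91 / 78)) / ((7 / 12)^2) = 203143 / 343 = 592.25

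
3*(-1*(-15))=45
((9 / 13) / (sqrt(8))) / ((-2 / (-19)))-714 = -714+ 171*sqrt(2) / 104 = -711.67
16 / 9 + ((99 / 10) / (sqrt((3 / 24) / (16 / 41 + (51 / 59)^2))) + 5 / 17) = 317 / 153 + 693 * sqrt(271666) / 12095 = 31.94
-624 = -624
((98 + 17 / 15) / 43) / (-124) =-1487 / 79980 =-0.02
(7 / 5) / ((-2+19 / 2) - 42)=-14 / 345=-0.04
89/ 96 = 0.93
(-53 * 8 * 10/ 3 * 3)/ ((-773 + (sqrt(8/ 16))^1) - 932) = 4240 * sqrt(2)/ 5814049 + 14458400/ 5814049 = 2.49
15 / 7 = 2.14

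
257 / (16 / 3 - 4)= 771 / 4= 192.75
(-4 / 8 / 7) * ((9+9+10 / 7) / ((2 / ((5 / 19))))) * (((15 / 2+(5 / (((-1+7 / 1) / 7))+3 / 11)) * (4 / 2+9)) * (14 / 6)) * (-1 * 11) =839630 / 1197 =701.45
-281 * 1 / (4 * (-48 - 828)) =281 / 3504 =0.08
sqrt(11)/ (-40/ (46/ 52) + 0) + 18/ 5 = 18/ 5-23 * sqrt(11)/ 1040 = 3.53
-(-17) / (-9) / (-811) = 17 / 7299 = 0.00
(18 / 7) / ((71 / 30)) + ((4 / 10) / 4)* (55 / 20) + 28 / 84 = 1.69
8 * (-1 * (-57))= 456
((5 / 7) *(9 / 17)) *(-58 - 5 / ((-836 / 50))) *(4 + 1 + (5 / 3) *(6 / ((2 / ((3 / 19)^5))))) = -610843220775 / 5598459839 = -109.11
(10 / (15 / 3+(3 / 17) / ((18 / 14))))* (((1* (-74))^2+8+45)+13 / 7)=9872580 / 917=10766.17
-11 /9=-1.22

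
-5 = -5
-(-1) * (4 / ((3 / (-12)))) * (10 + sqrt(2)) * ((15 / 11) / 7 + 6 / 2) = -39360 / 77- 3936 * sqrt(2) / 77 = -583.46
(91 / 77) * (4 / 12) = 13 / 33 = 0.39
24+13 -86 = -49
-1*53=-53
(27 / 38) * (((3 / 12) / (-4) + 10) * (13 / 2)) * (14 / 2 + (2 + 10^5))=5581402281 / 1216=4589968.98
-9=-9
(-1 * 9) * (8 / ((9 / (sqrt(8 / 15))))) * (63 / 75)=-112 * sqrt(30) / 125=-4.91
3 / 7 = 0.43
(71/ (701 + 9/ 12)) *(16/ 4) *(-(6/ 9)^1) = -2272/ 8421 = -0.27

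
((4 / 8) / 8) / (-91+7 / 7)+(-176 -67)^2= 85030559 / 1440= 59049.00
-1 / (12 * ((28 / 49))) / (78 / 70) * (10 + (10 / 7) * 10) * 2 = -2975 / 468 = -6.36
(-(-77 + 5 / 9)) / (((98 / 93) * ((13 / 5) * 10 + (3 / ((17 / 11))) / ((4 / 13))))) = 725152 / 322959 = 2.25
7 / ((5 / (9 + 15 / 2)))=231 / 10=23.10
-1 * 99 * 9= -891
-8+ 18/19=-134/19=-7.05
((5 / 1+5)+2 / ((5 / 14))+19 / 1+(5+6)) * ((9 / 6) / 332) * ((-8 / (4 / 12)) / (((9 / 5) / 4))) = -912 / 83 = -10.99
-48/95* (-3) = 144/95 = 1.52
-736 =-736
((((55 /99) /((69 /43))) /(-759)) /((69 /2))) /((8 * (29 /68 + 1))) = -3655 /3154671927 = -0.00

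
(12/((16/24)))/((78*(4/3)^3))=81/832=0.10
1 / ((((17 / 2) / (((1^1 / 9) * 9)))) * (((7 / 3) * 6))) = 1 / 119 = 0.01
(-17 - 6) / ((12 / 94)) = -1081 / 6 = -180.17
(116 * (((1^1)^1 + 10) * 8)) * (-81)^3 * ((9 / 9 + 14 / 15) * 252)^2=-32192172481125888 / 25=-1287686899245035.52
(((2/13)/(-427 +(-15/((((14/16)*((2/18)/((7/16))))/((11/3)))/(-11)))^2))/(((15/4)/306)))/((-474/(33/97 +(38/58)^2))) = -401728/146103291597679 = -0.00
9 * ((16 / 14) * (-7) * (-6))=432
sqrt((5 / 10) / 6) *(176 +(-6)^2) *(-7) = -742 *sqrt(3) / 3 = -428.39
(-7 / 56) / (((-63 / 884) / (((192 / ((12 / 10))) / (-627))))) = -0.45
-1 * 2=-2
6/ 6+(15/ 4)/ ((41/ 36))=176/ 41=4.29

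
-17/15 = -1.13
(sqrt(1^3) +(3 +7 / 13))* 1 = 59 / 13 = 4.54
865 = 865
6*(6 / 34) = 18 / 17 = 1.06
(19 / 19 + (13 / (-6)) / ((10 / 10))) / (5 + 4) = -0.13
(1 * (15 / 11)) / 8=15 / 88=0.17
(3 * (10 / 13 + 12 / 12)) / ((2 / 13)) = 69 / 2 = 34.50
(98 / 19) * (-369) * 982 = -35511084 / 19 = -1869004.42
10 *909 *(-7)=-63630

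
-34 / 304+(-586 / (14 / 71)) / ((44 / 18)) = -14230561 / 11704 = -1215.87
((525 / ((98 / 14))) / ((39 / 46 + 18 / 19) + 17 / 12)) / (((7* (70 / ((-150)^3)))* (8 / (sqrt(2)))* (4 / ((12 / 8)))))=-24888515625* sqrt(2) / 3301228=-10661.99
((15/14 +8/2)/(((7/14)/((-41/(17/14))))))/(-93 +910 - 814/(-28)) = -81508/201365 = -0.40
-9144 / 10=-4572 / 5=-914.40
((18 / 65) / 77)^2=324 / 25050025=0.00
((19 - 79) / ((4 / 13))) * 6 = -1170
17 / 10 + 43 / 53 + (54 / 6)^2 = 44261 / 530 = 83.51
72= 72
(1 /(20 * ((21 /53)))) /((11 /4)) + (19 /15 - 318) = -365774 /1155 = -316.69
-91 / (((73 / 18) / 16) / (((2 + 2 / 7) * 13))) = -778752 / 73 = -10667.84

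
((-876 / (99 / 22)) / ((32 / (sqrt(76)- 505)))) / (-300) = -7373 / 720+73 * sqrt(19) / 1800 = -10.06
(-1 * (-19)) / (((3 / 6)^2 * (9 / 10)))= 760 / 9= 84.44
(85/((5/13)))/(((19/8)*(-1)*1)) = -93.05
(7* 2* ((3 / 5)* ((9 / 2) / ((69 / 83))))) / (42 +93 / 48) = 83664 / 80845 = 1.03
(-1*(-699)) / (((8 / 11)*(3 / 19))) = 48697 / 8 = 6087.12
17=17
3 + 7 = 10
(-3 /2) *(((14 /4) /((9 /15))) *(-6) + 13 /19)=978 /19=51.47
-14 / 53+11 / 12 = 415 / 636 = 0.65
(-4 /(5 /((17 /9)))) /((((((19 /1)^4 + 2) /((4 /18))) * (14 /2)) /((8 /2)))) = -544 /369465705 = -0.00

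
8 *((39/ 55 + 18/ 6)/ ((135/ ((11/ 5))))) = 544/ 1125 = 0.48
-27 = -27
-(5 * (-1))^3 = 125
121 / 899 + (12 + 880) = 892.13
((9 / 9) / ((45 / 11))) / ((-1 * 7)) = -11 / 315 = -0.03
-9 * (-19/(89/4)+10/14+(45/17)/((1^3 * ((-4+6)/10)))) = -1248264/10591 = -117.86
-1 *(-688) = 688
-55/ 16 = -3.44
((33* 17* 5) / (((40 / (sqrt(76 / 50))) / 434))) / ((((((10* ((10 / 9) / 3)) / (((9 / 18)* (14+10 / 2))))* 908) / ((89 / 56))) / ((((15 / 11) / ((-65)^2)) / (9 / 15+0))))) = 72183717* sqrt(38) / 4910464000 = 0.09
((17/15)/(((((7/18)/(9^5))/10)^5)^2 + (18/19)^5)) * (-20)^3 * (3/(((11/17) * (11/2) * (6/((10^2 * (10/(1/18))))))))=-126411796562869705746624453968984124944568029989372661716621433537593344000000000000000/4207250966169949658738272025338915332726316211892515952330863669174558470411771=-30046174.47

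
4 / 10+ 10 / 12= 37 / 30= 1.23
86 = 86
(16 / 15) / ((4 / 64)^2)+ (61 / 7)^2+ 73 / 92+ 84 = 29333483 / 67620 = 433.80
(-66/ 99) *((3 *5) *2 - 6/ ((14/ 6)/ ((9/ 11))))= -1432/ 77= -18.60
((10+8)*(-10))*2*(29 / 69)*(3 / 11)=-41.26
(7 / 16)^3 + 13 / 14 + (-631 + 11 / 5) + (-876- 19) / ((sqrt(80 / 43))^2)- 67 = -168569883 / 143360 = -1175.85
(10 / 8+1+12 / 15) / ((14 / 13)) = 793 / 280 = 2.83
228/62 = 114/31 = 3.68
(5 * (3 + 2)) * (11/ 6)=275/ 6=45.83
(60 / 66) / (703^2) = 10 / 5436299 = 0.00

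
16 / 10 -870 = -4342 / 5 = -868.40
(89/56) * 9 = 801/56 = 14.30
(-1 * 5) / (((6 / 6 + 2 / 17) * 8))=-0.56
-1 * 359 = -359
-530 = -530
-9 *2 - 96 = -114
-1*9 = -9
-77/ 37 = -2.08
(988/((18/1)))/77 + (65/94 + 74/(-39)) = -0.49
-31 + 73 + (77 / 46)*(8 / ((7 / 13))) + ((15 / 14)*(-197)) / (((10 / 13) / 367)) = -64809139 / 644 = -100635.31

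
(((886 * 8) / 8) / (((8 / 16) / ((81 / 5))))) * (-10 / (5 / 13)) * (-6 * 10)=44781984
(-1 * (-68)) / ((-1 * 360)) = -17 / 90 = -0.19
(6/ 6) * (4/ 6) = 2/ 3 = 0.67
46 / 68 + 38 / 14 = 807 / 238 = 3.39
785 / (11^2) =785 / 121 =6.49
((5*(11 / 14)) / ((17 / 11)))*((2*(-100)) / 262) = -30250 / 15589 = -1.94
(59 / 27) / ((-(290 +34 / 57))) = -1121 / 149076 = -0.01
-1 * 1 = -1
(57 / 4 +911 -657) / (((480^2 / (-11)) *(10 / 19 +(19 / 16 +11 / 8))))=-224257 / 54086400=-0.00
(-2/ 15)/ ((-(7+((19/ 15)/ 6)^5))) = 787320000/ 41336776099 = 0.02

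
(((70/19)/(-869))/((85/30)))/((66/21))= -1470/3087557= -0.00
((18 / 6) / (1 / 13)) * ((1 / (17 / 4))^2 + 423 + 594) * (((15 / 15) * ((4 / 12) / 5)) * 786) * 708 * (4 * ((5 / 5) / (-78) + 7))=11885938524912 / 289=41127814965.09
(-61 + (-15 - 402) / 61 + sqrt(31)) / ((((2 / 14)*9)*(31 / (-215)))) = 6227690 / 17019 - 1505*sqrt(31) / 279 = 335.89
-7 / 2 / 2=-7 / 4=-1.75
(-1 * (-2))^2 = 4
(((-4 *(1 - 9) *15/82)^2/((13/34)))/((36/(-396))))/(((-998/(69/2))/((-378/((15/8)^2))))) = -39955120128/10904647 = -3664.05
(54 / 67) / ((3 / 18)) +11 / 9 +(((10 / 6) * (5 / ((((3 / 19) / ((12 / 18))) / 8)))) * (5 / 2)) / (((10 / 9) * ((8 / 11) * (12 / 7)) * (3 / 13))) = 31944497 / 14472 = 2207.33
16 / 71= 0.23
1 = 1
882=882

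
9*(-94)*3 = -2538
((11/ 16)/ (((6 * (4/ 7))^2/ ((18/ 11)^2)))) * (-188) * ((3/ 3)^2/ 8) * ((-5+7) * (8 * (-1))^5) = 2653056/ 11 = 241186.91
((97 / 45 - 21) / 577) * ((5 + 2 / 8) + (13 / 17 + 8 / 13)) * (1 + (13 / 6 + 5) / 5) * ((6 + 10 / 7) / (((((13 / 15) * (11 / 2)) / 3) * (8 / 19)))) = -861695942 / 147282135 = -5.85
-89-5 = -94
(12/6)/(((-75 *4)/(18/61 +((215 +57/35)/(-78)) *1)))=0.02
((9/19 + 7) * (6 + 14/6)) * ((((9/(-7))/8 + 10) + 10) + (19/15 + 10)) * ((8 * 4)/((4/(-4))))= -74206360/1197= -61993.62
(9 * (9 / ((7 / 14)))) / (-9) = -18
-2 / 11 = -0.18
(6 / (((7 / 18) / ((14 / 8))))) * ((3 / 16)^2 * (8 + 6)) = 1701 / 128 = 13.29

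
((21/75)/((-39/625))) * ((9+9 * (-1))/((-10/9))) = 0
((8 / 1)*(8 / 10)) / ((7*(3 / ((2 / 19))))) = 64 / 1995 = 0.03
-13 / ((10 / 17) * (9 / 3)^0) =-221 / 10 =-22.10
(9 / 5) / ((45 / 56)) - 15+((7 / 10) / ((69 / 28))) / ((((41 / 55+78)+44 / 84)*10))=-671727507 / 52644700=-12.76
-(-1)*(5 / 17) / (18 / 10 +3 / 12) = 100 / 697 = 0.14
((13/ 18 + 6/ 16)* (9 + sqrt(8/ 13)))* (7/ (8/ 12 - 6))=-1659/ 128 - 553* sqrt(26)/ 2496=-14.09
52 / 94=26 / 47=0.55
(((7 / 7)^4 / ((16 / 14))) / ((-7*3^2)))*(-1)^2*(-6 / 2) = 0.04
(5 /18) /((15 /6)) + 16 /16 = 10 /9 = 1.11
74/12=37/6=6.17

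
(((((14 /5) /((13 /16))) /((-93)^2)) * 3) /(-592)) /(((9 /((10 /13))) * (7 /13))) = -4 /12480507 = -0.00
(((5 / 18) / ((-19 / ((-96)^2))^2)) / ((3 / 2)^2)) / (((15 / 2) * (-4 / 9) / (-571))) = 1796210688 / 361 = 4975652.88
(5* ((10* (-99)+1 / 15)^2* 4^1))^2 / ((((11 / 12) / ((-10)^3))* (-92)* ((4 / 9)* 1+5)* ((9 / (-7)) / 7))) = -31114928187408384640 / 6831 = -4554959477003130.53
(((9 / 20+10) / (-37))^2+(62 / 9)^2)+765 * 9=6932.54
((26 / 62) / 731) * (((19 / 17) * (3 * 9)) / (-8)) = -6669 / 3081896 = -0.00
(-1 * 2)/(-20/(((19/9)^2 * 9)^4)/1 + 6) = -16983563041/50950623513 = -0.33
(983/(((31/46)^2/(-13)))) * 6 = -162242184/961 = -168826.41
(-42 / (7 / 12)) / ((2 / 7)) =-252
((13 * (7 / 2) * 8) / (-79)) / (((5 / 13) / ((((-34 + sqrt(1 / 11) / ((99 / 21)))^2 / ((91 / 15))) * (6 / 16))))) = -180021049 / 210298 + 9282 * sqrt(11) / 9559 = -852.81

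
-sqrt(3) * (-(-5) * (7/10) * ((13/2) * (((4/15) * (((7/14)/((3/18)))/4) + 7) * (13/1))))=-10647 * sqrt(3)/5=-3688.23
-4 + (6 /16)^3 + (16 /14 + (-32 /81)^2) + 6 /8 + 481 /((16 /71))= 50145856637 /23514624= 2132.54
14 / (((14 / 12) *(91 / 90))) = 1080 / 91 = 11.87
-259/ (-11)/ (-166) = -259/ 1826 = -0.14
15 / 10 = 3 / 2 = 1.50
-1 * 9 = -9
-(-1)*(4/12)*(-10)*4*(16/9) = -640/27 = -23.70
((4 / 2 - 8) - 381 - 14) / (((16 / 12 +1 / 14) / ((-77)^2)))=-1692478.27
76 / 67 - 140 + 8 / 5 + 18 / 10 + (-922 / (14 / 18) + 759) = -1317642 / 2345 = -561.89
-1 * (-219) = 219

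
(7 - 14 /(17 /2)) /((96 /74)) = 3367 /816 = 4.13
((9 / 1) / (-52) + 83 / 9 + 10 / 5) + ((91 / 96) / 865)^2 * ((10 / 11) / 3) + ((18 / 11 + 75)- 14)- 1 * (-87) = 47534473376773 / 295823024640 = 160.69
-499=-499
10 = 10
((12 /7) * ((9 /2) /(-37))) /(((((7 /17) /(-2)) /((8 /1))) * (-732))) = -1224 /110593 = -0.01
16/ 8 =2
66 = 66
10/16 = 0.62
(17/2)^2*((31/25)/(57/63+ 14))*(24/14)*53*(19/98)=81195417/766850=105.88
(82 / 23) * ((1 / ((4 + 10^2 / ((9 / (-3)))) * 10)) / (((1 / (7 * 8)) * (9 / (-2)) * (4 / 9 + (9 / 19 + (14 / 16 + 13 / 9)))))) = 261744 / 5602685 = 0.05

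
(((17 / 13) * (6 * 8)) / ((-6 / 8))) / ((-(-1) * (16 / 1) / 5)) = -340 / 13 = -26.15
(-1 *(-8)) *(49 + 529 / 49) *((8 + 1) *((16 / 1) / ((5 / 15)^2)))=30378240 / 49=619964.08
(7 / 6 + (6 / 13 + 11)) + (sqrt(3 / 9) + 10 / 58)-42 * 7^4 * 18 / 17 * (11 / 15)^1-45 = -15061094839 / 192270 + sqrt(3) / 3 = -78332.47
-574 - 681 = -1255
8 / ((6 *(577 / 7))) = 28 / 1731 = 0.02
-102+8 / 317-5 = -106.97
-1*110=-110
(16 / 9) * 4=64 / 9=7.11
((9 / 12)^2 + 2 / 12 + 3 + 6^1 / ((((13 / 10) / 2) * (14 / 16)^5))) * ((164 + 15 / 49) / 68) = 1834449084019 / 34944576576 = 52.50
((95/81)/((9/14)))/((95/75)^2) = 1750/1539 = 1.14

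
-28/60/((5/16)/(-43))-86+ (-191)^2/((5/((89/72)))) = 16194829/1800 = 8997.13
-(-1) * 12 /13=12 /13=0.92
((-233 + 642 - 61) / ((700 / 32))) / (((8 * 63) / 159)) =6148 / 1225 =5.02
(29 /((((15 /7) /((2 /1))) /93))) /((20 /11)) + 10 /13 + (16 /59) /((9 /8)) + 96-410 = 369817969 /345150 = 1071.47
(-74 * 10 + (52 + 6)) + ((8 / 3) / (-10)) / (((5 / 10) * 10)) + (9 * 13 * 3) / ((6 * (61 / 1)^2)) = -380679293 / 558150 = -682.04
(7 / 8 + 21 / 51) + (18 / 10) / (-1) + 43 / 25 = 4103 / 3400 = 1.21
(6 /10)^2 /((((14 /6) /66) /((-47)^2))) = 3936438 /175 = 22493.93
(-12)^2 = 144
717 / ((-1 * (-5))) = 717 / 5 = 143.40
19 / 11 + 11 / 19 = 482 / 209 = 2.31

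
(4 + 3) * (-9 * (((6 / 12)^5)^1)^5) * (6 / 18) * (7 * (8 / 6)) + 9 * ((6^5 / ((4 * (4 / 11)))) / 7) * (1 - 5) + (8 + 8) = -1613498417495 / 58720256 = -27477.71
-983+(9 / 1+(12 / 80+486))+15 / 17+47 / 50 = -826247 / 1700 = -486.03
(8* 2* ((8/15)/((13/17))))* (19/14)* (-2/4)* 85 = -175712/273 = -643.63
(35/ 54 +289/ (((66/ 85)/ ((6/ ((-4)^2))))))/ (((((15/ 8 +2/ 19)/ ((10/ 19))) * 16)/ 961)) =3201739675/ 1430352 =2238.43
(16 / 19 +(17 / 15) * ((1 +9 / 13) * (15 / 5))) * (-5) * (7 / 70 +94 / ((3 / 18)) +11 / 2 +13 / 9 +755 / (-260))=-18737.14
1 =1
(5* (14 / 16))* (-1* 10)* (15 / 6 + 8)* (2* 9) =-33075 / 4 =-8268.75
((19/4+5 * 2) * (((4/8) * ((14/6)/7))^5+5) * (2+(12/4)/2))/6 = 16057853/373248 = 43.02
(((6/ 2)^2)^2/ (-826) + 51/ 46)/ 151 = 9600/ 1434349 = 0.01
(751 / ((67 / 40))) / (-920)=-751 / 1541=-0.49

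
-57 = -57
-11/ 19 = -0.58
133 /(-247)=-7 /13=-0.54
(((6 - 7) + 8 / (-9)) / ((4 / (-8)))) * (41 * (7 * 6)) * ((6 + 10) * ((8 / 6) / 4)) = 312256 / 9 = 34695.11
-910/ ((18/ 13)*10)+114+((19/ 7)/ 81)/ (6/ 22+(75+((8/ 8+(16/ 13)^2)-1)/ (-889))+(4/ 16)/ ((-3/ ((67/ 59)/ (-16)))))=193369409206325/ 4005313316658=48.28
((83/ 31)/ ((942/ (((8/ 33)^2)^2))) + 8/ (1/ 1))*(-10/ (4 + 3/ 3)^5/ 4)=-0.01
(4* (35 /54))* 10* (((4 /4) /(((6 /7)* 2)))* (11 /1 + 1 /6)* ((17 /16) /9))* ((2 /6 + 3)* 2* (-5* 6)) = -3987.41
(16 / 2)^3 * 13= 6656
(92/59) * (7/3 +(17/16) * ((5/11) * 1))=34201/7788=4.39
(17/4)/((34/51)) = 51/8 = 6.38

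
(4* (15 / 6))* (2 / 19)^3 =80 / 6859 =0.01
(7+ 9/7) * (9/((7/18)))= 9396/49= 191.76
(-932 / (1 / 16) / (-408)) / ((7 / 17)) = 1864 / 21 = 88.76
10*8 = 80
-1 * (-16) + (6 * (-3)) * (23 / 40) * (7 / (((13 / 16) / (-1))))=6836 / 65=105.17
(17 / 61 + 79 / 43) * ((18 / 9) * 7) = 77700 / 2623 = 29.62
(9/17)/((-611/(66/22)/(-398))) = 10746/10387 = 1.03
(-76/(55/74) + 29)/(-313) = 4029/17215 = 0.23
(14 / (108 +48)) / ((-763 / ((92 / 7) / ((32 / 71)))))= -1633 / 476112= -0.00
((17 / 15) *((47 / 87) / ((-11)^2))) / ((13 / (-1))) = -799 / 2052765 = -0.00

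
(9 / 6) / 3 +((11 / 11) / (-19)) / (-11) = 211 / 418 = 0.50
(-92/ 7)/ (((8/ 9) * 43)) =-207/ 602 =-0.34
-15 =-15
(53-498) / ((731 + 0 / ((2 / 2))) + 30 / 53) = -23585 / 38773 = -0.61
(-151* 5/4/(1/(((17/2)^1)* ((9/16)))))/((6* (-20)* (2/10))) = 38505/1024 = 37.60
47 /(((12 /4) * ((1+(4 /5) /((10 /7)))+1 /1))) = 6.12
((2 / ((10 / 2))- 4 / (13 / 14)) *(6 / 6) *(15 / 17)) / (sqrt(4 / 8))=-762 *sqrt(2) / 221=-4.88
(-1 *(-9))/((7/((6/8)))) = 27/28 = 0.96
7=7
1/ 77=0.01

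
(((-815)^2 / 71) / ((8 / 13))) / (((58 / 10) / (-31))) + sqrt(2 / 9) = -81253.38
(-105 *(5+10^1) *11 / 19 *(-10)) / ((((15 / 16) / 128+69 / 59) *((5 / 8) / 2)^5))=5321464479744 / 2046775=2599926.46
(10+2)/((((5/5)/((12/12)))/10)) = 120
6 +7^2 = 55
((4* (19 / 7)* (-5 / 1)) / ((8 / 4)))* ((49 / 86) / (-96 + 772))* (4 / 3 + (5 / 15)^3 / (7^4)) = -631655 / 20707596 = -0.03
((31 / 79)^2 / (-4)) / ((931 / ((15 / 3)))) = -4805 / 23241484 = -0.00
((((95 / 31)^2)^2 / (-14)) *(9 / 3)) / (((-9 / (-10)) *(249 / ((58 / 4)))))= -11810340625 / 9658182618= -1.22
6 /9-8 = -22 /3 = -7.33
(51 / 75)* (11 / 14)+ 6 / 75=0.61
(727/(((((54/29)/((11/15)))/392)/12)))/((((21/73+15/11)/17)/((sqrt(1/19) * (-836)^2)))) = 2685255780414592 * sqrt(19)/5265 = 2223126036920.35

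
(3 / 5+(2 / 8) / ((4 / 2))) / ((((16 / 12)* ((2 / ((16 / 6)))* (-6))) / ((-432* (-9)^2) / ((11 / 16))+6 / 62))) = 167774657 / 27280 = 6150.10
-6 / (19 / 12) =-72 / 19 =-3.79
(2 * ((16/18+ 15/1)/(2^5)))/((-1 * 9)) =-143/1296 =-0.11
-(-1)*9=9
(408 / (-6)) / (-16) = 17 / 4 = 4.25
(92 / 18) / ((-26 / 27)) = -69 / 13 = -5.31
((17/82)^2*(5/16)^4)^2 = 32625390625/194184817300996096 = 0.00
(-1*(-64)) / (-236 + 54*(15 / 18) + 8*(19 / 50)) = -1600 / 4699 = -0.34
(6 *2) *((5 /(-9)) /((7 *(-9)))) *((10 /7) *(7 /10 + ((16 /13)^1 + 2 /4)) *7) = 6320 /2457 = 2.57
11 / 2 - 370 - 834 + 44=-2309 / 2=-1154.50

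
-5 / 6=-0.83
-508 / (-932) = 127 / 233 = 0.55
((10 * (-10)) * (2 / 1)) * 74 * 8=-118400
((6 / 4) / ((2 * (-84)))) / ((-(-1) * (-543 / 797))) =797 / 60816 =0.01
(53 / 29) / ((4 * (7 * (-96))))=-53 / 77952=-0.00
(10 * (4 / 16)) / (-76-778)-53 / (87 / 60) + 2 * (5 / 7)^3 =-86951625 / 2427068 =-35.83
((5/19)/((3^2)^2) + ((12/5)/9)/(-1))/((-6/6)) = 2027/7695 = 0.26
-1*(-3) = 3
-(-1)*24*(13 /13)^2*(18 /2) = 216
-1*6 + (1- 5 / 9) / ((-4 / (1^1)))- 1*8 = -127 / 9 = -14.11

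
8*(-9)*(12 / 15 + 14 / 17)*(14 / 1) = -139104 / 85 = -1636.52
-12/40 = -3/10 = -0.30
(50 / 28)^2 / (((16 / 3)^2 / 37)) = 208125 / 50176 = 4.15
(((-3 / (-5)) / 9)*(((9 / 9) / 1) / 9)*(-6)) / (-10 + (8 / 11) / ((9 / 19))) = 11 / 2095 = 0.01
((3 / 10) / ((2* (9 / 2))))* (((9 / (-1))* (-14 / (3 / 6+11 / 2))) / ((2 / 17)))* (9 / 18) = 119 / 40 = 2.98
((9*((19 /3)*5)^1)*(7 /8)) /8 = 1995 /64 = 31.17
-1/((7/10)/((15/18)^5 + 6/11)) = -405155/299376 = -1.35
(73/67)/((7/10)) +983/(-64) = -414307/30016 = -13.80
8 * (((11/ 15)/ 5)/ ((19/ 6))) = 176/ 475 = 0.37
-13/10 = -1.30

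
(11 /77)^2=1 /49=0.02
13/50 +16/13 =969/650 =1.49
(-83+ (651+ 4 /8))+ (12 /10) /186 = 176237 /310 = 568.51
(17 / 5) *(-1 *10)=-34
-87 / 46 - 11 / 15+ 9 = 4399 / 690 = 6.38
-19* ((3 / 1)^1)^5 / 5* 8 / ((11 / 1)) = -36936 / 55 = -671.56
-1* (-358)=358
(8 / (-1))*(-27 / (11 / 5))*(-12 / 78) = -2160 / 143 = -15.10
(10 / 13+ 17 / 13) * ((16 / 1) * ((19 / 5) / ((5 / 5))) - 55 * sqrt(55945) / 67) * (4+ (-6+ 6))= -1107.95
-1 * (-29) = 29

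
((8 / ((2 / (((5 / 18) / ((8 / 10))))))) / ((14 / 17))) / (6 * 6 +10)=425 / 11592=0.04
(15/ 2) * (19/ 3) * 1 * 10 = 475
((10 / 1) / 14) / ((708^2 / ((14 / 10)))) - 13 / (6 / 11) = -11946791 / 501264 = -23.83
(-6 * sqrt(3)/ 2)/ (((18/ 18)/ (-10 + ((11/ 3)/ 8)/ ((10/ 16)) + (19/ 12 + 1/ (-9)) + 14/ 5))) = 899 * sqrt(3)/ 60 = 25.95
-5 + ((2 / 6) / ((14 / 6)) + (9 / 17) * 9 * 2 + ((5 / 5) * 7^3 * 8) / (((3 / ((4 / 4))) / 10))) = 3267028 / 357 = 9151.34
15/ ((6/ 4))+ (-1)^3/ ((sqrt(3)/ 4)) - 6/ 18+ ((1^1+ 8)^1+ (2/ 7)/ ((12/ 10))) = 397/ 21 - 4 * sqrt(3)/ 3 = 16.60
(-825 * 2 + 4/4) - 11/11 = -1650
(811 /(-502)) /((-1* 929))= 811 /466358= 0.00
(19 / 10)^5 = 2476099 / 100000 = 24.76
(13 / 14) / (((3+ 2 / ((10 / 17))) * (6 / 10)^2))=1625 / 4032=0.40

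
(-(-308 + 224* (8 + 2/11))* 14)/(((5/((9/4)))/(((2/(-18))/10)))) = 29351/275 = 106.73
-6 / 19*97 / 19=-582 / 361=-1.61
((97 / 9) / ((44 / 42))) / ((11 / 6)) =679 / 121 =5.61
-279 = -279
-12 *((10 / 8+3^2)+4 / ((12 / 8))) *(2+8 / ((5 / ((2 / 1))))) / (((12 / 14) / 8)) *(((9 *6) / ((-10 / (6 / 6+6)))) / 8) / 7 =25389 / 5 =5077.80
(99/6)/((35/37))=1221/70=17.44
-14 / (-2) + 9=16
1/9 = 0.11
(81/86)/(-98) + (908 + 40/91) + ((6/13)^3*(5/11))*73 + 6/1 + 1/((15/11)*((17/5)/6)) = 3182037248921/3462551092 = 918.99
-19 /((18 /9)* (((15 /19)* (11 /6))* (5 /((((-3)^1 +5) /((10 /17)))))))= -6137 /1375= -4.46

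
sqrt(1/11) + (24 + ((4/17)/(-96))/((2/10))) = sqrt(11)/11 + 9787/408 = 24.29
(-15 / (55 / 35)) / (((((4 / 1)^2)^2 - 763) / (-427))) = -8.04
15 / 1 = 15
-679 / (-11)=679 / 11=61.73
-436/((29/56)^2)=-1367296/841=-1625.80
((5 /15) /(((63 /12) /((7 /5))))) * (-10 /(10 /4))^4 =1024 /45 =22.76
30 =30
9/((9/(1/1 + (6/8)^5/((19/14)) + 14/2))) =79525/9728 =8.17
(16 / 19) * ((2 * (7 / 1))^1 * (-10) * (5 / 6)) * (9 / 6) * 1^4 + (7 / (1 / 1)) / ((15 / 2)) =-41734 / 285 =-146.44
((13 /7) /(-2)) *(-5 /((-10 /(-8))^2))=104 /35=2.97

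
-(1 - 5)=4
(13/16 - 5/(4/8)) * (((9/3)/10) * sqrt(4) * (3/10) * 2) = -1323/400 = -3.31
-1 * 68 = -68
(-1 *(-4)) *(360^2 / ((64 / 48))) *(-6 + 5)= -388800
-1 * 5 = -5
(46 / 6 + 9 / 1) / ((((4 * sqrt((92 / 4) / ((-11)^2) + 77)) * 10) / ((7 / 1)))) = 77 * sqrt(2335) / 11208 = 0.33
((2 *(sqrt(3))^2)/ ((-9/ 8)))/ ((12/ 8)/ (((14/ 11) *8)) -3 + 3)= -3584/ 99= -36.20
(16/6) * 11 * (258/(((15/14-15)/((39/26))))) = -52976/65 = -815.02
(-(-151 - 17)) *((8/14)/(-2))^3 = -192/49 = -3.92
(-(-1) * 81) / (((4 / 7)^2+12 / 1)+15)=3969 / 1339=2.96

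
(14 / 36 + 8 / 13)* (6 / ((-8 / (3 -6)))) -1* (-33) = 35.26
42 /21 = 2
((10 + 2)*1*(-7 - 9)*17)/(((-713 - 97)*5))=0.81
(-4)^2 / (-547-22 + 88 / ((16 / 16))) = -16 / 481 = -0.03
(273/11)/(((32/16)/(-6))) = -819/11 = -74.45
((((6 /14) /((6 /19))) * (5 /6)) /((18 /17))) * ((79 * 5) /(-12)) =-637925 /18144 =-35.16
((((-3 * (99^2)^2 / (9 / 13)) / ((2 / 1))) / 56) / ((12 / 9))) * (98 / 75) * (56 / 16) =-20396655279 / 1600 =-12747909.55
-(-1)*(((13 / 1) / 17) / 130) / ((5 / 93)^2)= 8649 / 4250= 2.04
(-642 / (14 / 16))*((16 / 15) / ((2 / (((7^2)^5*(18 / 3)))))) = -3316098008832 / 5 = -663219601766.40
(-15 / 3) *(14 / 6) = -35 / 3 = -11.67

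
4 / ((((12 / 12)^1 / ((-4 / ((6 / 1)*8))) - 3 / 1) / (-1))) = 4 / 15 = 0.27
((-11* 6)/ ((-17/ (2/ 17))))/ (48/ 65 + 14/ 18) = 77220/ 256343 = 0.30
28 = 28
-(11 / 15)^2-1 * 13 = -3046 / 225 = -13.54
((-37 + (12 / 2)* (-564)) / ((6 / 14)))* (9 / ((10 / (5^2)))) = -359205 / 2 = -179602.50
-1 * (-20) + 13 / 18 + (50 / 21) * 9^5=17717311 / 126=140613.58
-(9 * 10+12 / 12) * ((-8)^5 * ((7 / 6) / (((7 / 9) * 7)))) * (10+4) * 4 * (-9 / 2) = -161021952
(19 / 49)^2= 361 / 2401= 0.15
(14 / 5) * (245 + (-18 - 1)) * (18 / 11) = 56952 / 55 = 1035.49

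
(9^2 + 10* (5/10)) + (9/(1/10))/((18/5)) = 111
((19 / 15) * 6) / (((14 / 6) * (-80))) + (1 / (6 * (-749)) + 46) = 20654003 / 449400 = 45.96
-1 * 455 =-455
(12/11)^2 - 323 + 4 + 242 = -75.81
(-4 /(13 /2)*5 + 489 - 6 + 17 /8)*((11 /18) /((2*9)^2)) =183821 /202176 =0.91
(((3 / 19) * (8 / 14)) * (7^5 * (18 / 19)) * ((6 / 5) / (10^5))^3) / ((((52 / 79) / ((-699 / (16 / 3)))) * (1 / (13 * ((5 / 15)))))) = -96654917709 / 45125000000000000000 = -0.00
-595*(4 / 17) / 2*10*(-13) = 9100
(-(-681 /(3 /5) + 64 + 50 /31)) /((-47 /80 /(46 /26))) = -60997840 /18941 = -3220.41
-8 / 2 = -4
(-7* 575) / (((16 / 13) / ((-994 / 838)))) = 3879.11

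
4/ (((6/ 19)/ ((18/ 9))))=76/ 3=25.33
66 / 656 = 33 / 328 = 0.10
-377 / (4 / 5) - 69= -2161 / 4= -540.25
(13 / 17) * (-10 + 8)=-26 / 17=-1.53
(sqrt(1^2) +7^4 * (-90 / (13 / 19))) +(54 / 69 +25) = -94423322 / 299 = -315797.06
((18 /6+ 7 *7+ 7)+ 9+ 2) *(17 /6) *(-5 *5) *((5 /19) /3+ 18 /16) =-8225875 /1368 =-6013.07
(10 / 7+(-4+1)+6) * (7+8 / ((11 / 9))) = 4619 / 77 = 59.99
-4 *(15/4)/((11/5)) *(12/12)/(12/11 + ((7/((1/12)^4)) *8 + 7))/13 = -15/33211009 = -0.00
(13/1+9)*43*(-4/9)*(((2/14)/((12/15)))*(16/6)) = -37840/189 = -200.21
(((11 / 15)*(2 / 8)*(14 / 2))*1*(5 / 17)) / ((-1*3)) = -77 / 612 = -0.13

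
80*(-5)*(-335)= 134000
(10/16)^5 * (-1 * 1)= -3125/32768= -0.10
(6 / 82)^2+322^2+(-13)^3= 170599656 / 1681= 101487.01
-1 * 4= -4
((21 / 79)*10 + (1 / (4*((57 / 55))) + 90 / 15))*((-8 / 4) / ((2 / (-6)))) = 160297 / 3002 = 53.40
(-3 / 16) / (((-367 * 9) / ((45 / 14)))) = 15 / 82208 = 0.00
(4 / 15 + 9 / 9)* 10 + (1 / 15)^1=12.73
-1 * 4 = -4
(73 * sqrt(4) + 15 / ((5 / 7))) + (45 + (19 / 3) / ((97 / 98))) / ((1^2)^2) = 63554 / 291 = 218.40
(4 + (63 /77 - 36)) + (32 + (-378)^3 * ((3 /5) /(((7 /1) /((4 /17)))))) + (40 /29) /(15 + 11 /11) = -1089279.47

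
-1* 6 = -6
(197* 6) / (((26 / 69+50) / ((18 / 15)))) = 122337 / 4345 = 28.16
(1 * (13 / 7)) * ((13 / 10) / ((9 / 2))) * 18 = 338 / 35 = 9.66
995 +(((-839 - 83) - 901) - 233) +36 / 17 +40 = -17321 / 17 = -1018.88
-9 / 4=-2.25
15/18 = 5/6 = 0.83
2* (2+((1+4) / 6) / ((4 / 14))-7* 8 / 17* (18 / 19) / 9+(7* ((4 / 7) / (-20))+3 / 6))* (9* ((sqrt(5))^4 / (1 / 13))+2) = 276247333 / 9690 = 28508.50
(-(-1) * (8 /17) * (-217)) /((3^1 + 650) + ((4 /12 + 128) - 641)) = -5208 /7157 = -0.73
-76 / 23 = -3.30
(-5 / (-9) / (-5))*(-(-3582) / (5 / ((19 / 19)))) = -398 / 5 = -79.60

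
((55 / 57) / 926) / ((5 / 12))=0.00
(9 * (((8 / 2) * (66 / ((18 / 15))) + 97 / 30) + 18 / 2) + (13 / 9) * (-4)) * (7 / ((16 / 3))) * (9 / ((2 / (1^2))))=3939369 / 320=12310.53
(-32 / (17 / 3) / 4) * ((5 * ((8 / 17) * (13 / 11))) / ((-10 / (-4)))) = -4992 / 3179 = -1.57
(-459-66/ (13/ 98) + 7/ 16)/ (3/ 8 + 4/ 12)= -596607/ 442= -1349.79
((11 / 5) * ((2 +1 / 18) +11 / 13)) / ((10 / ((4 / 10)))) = 7469 / 29250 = 0.26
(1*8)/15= 8/15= 0.53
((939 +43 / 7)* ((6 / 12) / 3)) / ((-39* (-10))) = 1654 / 4095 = 0.40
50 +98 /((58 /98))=215.59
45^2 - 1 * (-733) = 2758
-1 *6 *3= -18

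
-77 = -77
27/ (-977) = -27/ 977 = -0.03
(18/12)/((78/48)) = 12/13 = 0.92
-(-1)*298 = 298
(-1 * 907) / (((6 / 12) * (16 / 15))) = -13605 / 8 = -1700.62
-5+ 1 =-4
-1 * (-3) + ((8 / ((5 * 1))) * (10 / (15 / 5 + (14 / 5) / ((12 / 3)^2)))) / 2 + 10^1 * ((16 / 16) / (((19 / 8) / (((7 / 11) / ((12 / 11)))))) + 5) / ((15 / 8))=727439 / 21717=33.50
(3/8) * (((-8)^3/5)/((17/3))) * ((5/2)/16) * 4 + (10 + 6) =200/17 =11.76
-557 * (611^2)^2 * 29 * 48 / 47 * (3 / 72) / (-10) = 47898308419559 / 5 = 9579661683911.80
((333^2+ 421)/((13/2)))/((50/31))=690122/65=10617.26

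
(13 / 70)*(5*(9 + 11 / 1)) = 130 / 7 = 18.57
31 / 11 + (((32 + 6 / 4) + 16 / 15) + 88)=41377 / 330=125.38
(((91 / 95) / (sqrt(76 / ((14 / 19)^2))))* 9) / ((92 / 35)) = 40131* sqrt(19) / 631028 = 0.28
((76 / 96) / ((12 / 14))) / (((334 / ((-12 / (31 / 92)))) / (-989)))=3025351 / 31062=97.40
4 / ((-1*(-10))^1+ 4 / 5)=10 / 27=0.37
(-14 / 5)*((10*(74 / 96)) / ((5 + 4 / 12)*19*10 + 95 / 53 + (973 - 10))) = -13727 / 1258088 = -0.01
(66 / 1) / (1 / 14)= 924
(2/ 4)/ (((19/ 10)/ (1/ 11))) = 5/ 209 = 0.02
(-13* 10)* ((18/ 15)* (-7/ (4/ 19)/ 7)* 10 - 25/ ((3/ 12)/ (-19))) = -239590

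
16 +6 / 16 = 131 / 8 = 16.38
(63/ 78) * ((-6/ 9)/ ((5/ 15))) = -21/ 13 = -1.62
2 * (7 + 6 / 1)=26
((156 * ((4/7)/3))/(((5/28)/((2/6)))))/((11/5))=832/33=25.21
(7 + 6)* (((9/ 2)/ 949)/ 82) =0.00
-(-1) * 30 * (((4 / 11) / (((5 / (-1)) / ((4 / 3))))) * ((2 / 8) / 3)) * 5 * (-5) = 200 / 33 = 6.06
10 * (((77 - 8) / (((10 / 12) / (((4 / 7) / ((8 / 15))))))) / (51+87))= 45 / 7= 6.43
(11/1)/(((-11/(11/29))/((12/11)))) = -12/29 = -0.41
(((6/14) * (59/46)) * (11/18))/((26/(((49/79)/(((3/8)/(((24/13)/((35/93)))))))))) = 160952/1535365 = 0.10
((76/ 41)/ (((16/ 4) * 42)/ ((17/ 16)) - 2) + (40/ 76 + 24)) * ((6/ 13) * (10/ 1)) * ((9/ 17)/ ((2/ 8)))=54790421760/ 228454993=239.83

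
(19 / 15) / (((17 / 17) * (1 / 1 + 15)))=19 / 240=0.08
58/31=1.87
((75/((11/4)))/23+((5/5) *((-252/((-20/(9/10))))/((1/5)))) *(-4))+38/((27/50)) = -5302354/34155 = -155.24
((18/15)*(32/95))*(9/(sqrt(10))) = 864*sqrt(10)/2375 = 1.15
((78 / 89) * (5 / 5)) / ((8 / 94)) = 1833 / 178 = 10.30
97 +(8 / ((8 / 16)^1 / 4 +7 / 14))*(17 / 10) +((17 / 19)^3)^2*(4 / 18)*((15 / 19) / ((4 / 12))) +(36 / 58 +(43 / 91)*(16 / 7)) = 49839155517401843 / 412812315863675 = 120.73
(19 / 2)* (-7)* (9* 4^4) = -153216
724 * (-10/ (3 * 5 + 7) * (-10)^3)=3620000/ 11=329090.91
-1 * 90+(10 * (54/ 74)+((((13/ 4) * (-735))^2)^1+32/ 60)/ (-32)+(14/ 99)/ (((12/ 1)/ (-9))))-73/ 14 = -1301182478509/ 7293440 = -178404.49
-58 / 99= -0.59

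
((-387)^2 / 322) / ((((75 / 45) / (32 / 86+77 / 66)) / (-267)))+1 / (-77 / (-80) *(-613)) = -2489478664931 / 21712460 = -114656.68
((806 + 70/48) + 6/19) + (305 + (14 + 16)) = 521105/456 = 1142.77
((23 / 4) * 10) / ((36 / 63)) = 100.62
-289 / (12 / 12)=-289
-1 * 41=-41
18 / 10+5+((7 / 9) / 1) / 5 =313 / 45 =6.96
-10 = -10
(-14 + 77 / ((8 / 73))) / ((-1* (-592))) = 5509 / 4736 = 1.16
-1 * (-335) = 335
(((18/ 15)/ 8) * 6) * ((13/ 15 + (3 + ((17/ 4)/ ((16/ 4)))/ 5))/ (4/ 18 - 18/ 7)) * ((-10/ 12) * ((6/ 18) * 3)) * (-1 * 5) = -61677/ 9472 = -6.51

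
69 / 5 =13.80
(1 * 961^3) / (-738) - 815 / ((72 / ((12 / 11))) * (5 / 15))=-4881420613 / 4059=-1202616.56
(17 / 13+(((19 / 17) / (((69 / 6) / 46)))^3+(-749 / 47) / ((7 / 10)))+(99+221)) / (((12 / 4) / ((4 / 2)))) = 2328779506 / 9005529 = 258.59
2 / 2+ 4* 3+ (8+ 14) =35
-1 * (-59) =59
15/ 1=15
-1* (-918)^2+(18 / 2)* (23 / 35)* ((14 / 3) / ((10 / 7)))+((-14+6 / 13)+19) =-842699.22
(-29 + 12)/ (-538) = 17/ 538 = 0.03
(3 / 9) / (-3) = -1 / 9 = -0.11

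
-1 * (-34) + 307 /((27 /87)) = 9209 /9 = 1023.22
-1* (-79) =79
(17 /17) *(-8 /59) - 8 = -480 /59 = -8.14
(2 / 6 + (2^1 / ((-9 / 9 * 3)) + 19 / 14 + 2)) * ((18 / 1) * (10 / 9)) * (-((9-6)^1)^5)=-102870 / 7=-14695.71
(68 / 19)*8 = 544 / 19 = 28.63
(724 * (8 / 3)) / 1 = 5792 / 3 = 1930.67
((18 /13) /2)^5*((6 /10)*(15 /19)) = 531441 /7054567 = 0.08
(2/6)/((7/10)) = 10/21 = 0.48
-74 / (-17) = 74 / 17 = 4.35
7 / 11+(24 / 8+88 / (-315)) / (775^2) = 1324387552 / 2081165625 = 0.64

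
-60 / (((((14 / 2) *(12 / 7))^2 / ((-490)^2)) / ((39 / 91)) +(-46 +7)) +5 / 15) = 385875 / 248666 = 1.55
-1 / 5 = -0.20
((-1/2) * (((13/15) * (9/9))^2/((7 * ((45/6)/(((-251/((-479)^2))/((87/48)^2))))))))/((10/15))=5429632/1519559062875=0.00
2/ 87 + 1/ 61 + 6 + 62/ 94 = 1670914/ 249429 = 6.70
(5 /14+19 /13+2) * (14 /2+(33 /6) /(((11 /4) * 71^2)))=24525855 /917462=26.73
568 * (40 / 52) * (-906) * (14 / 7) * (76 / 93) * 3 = -782204160 / 403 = -1940953.25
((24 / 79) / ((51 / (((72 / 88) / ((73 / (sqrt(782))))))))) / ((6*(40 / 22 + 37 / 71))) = 0.00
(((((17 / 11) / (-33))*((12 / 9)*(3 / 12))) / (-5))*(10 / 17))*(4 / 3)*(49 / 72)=49 / 29403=0.00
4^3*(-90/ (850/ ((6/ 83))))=-3456/ 7055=-0.49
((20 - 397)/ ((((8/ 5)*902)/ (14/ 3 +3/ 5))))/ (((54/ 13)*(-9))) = 387179/ 10520928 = 0.04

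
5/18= 0.28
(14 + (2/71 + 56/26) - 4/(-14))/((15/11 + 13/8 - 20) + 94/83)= -1.04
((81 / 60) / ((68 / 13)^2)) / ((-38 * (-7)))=4563 / 24599680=0.00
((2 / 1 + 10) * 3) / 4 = 9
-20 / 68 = -5 / 17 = -0.29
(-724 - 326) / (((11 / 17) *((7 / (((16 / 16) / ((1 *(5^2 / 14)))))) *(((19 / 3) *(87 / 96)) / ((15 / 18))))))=-114240 / 6061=-18.85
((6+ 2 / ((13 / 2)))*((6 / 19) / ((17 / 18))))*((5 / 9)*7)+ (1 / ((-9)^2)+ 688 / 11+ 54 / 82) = 10955113484 / 153393669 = 71.42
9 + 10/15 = 29/3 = 9.67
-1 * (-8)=8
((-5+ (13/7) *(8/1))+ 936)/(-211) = -4.48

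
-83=-83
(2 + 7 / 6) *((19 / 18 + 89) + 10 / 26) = 402097 / 1404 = 286.39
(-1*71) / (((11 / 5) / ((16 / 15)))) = -1136 / 33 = -34.42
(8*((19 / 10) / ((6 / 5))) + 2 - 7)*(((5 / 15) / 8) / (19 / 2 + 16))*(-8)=-0.10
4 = 4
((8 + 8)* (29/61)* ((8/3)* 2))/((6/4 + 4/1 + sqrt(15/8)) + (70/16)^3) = 173675511808/381953200863- 486539264* sqrt(30)/381953200863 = 0.45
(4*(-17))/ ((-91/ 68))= 4624/ 91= 50.81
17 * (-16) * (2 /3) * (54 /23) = -9792 /23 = -425.74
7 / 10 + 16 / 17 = 279 / 170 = 1.64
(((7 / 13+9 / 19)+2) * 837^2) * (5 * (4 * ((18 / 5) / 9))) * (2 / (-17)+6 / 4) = 97989987168 / 4199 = 23336505.64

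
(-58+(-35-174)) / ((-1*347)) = 267 / 347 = 0.77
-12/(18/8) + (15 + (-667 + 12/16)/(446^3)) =10291110181/1064598432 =9.67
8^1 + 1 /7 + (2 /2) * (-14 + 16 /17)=-585 /119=-4.92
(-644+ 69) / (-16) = 35.94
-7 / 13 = -0.54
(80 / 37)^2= 6400 / 1369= 4.67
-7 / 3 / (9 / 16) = -112 / 27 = -4.15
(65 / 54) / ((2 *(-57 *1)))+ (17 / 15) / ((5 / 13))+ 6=1375267 / 153900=8.94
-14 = -14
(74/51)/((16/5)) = 185/408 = 0.45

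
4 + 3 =7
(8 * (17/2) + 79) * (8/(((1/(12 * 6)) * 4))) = 21168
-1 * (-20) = 20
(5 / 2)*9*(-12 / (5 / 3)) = -162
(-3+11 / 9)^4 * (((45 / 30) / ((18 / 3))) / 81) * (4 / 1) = 65536 / 531441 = 0.12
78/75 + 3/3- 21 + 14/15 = -1352/75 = -18.03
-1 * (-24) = 24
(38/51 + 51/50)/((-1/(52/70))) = -8359/6375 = -1.31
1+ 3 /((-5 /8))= -19 /5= -3.80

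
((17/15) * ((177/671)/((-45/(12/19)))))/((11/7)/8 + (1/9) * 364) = -0.00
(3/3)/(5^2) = 0.04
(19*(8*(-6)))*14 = -12768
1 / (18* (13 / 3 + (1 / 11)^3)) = 1331 / 103836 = 0.01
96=96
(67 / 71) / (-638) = -0.00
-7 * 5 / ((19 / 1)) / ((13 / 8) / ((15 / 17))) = -4200 / 4199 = -1.00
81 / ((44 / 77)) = 141.75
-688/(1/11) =-7568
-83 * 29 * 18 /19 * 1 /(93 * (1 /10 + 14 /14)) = -144420 /6479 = -22.29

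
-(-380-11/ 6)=2291/ 6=381.83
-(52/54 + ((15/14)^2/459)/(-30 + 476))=-38638097/40123944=-0.96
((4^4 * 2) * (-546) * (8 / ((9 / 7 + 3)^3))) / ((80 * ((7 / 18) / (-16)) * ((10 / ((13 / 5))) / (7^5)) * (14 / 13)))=926373873152 / 15625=59287927.88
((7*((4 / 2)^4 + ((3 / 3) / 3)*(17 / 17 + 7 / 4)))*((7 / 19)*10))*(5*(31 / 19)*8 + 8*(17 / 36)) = 293585705 / 9747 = 30120.62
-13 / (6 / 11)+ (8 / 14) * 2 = -953 / 42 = -22.69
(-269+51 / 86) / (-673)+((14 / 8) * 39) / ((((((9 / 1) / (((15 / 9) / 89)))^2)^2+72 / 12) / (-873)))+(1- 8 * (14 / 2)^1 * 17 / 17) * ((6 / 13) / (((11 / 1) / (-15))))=83661746015176431463 / 2389365848456263508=35.01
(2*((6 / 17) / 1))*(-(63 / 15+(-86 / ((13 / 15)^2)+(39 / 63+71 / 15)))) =7448972 / 100555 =74.08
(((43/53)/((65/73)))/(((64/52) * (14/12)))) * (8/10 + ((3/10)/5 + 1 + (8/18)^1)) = 3255143/2226000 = 1.46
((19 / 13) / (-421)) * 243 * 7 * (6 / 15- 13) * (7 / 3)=4750893 / 27365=173.61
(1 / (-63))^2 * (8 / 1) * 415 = 0.84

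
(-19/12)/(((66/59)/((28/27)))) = -7847/5346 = -1.47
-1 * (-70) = 70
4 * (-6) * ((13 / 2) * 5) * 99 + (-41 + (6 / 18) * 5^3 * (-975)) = -117886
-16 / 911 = -0.02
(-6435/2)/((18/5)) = -3575/4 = -893.75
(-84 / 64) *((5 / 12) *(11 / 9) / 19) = -385 / 10944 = -0.04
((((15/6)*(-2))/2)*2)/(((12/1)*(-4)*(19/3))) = 5/304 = 0.02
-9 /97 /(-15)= 3 /485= 0.01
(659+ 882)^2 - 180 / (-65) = 30870889 / 13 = 2374683.77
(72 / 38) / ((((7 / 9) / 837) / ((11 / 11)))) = 271188 / 133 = 2039.01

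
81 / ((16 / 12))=243 / 4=60.75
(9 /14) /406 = 9 /5684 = 0.00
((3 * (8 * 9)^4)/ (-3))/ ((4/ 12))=-80621568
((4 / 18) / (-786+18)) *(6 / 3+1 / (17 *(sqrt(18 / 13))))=-1 / 1728 - sqrt(26) / 352512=-0.00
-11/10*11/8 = -121/80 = -1.51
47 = 47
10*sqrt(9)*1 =30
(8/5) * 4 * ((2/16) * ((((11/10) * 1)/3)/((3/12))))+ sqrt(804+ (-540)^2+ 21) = 88/75+ 5 * sqrt(11697) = 541.94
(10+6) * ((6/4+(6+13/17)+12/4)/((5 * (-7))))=-3064/595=-5.15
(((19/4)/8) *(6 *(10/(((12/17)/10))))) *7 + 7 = 56637/16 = 3539.81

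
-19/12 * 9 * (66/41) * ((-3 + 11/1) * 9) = -67716/41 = -1651.61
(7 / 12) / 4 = 7 / 48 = 0.15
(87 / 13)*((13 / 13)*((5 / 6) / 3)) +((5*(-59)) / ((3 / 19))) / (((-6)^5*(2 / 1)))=1.98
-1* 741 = -741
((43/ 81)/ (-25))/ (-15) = 43/ 30375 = 0.00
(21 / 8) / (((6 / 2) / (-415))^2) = 1205575 / 24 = 50232.29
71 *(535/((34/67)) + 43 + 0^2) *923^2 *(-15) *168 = -2843299594060380/17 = -167252917297669.41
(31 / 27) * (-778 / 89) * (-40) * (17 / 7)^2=278804080 / 117747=2367.82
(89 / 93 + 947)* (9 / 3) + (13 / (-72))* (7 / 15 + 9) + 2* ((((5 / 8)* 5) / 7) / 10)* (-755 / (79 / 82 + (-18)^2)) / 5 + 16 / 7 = 2220411154282 / 780623865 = 2844.41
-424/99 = -4.28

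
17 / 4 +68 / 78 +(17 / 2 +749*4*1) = 469501 / 156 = 3009.62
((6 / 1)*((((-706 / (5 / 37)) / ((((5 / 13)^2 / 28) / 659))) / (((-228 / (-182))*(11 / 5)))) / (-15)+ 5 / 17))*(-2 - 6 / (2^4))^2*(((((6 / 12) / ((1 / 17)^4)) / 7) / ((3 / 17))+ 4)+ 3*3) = 1700443019522517488797 / 94248000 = 18042218609652.38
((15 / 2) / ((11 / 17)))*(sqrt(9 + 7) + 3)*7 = 12495 / 22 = 567.95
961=961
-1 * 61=-61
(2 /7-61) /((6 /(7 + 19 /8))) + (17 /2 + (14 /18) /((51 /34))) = -259603 /3024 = -85.85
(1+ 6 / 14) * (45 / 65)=0.99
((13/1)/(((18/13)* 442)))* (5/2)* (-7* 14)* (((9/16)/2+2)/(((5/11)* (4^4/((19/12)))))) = -9718709/60162048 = -0.16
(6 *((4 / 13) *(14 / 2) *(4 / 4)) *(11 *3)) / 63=88 / 13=6.77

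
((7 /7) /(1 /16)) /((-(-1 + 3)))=-8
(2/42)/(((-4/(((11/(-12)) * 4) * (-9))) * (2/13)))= -143/56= -2.55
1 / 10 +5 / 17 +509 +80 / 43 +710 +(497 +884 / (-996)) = 3125934299 / 1820190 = 1717.37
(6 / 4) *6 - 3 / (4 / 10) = 3 / 2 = 1.50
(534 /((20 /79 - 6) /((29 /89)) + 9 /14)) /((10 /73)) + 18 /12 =-1242132693 /5450650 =-227.89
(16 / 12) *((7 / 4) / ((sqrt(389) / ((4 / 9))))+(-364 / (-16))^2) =28 *sqrt(389) / 10503+8281 / 12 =690.14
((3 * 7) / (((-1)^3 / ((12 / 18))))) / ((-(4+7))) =14 / 11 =1.27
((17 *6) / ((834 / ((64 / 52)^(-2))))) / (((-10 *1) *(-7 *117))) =221 / 22417920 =0.00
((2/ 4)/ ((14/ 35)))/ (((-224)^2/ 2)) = 5/ 100352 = 0.00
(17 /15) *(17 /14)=289 /210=1.38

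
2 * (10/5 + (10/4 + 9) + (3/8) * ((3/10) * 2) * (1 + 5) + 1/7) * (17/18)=35683/1260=28.32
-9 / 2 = -4.50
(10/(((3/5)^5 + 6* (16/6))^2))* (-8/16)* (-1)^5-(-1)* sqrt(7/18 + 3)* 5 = 48828125/2524359049 + 5* sqrt(122)/6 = 9.22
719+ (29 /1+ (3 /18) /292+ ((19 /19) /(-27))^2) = 318451355 /425736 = 748.00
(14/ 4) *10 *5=175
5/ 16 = 0.31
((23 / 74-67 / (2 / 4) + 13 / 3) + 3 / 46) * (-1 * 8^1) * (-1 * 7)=-7240.28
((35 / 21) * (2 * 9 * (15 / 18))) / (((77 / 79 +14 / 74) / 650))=23749375 / 1701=13962.01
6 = 6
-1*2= -2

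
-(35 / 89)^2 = -1225 / 7921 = -0.15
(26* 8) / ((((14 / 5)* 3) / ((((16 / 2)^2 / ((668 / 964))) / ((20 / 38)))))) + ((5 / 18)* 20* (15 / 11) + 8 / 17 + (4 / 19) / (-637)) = 4936214071142 / 1133893761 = 4353.33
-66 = -66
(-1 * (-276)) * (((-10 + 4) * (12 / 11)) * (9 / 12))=-14904 / 11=-1354.91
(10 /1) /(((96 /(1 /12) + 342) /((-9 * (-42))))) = 210 /83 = 2.53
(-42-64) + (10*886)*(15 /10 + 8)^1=84064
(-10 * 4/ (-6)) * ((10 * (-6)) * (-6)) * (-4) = -9600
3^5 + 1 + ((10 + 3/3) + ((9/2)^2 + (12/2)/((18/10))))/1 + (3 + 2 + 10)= 3523/12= 293.58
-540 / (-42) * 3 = 270 / 7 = 38.57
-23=-23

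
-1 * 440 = -440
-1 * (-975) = 975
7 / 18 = 0.39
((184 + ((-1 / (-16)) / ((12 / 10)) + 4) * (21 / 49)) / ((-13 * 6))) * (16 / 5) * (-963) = 2671041 / 364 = 7338.02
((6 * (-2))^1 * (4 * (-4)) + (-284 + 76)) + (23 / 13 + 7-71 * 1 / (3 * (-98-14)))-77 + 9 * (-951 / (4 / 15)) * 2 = -280759837 / 4368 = -64276.52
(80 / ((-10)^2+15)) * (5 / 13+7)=1536 / 299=5.14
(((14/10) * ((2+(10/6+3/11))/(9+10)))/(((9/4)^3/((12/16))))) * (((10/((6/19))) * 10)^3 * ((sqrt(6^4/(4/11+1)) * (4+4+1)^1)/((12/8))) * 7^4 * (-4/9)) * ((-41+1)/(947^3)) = 80768257024000000 * sqrt(165)/183879754245099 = 5642.20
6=6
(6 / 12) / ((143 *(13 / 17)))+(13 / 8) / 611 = 5055 / 698984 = 0.01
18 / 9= 2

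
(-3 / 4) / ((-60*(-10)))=-1 / 800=-0.00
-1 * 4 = -4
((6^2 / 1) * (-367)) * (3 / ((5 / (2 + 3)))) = -39636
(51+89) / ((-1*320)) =-7 / 16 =-0.44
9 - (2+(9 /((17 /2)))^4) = 479671 /83521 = 5.74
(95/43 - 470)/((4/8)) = -40230/43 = -935.58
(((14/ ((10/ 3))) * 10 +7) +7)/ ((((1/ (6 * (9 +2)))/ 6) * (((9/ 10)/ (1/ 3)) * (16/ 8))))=12320/ 3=4106.67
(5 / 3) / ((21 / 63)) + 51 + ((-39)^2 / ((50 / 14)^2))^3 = 413990356612889 / 244140625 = 1695704.50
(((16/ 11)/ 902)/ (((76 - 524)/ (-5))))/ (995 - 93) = 5/ 250590032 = 0.00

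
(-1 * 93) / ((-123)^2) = -31 / 5043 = -0.01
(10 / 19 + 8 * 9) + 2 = 1416 / 19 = 74.53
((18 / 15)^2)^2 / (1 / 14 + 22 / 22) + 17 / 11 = 119653 / 34375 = 3.48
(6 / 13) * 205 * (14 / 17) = 77.92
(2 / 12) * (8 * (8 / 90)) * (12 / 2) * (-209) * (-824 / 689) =5510912 / 31005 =177.74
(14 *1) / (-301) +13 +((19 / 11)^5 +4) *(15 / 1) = 2102300842 / 6925193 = 303.57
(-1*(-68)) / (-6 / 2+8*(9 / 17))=1156 / 21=55.05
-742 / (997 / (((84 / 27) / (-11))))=0.21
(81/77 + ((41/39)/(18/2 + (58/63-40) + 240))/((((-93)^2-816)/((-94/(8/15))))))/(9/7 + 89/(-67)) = -278388409161/11286532400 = -24.67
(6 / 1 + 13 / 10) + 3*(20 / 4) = 223 / 10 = 22.30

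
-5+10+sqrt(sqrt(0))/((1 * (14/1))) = 5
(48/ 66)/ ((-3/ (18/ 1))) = -48/ 11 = -4.36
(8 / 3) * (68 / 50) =272 / 75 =3.63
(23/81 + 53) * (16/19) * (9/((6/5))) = 172640/513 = 336.53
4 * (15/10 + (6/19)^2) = 2310/361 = 6.40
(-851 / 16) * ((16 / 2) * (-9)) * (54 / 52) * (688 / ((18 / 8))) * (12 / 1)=189698112 / 13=14592162.46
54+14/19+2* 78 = 4004/19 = 210.74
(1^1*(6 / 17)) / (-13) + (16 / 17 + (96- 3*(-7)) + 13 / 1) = 28932 / 221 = 130.91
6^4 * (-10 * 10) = -129600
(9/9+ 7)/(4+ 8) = 2/3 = 0.67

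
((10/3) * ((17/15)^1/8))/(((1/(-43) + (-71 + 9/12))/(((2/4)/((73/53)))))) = -2279/934254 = -0.00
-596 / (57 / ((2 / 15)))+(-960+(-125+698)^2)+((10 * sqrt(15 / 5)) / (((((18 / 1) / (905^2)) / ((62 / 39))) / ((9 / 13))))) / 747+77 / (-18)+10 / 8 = 253897750 * sqrt(3) / 378729+373195619 / 1140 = 328525.74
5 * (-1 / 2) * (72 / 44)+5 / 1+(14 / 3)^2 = 2246 / 99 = 22.69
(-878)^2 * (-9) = -6937956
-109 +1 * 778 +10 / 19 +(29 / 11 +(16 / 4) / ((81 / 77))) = 11443414 / 16929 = 675.97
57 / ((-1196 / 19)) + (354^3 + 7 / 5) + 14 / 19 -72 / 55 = 11088868953457 / 249964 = 44361863.92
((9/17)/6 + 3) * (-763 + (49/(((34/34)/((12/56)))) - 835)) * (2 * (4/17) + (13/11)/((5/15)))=-250364625/12716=-19688.95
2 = 2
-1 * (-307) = 307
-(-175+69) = 106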